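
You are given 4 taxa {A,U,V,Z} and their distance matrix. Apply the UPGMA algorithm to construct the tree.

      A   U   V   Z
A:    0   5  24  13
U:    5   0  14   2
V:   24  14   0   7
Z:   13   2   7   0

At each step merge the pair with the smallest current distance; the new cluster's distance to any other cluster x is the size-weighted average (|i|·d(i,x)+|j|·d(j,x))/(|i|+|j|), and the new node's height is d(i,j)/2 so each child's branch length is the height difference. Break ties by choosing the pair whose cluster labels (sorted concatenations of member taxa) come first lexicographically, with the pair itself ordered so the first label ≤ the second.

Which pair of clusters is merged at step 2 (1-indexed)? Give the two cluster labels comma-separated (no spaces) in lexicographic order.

A,UZ

1. join U+Z (d=2) ⇒ UZ; edges |U|=1, |Z|=1
  updated: d(A,UZ)=9, d(UZ,V)=21/2
2. join A+UZ (d=9) ⇒ AUZ; edges |A|=9/2, |UZ|=7/2
  updated: d(AUZ,V)=15
3. join AUZ+V (d=15) ⇒ AUVZ; edges |AUZ|=3, |V|=15/2
final tree: ((A:9/2,(U:1,Z:1):7/2):3,V:15/2)
total length: 41/2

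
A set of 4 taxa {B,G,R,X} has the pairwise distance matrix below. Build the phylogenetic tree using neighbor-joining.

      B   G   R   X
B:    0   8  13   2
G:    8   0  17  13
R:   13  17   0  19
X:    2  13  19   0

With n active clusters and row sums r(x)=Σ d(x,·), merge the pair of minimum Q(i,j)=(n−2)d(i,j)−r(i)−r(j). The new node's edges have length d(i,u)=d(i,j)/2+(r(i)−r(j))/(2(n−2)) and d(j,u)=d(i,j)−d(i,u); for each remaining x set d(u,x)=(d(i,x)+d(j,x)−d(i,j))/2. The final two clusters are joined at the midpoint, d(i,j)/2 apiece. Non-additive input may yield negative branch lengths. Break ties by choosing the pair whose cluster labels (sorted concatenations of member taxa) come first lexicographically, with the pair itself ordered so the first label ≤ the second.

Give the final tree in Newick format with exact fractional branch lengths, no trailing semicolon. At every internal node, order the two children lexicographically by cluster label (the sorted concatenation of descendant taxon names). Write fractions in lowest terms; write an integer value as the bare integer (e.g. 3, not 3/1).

step 1: merge (B,X) at d=2, Q=-53; branch lengths B→-7/4, X→15/4; new cluster BX
  updated: d(BX,G)=19/2, d(BX,R)=15
step 2: merge (BX,G) at d=19/2, Q=-83/2; branch lengths BX→15/4, G→23/4; new cluster BGX
  updated: d(BGX,R)=45/4
step 3: merge (BGX,R) at d=45/4; branch lengths BGX→45/8, R→45/8; new cluster BGRX
final tree: (((B:-7/4,X:15/4):15/4,G:23/4):45/8,R:45/8)
total length: 91/4

(((B:-7/4,X:15/4):15/4,G:23/4):45/8,R:45/8)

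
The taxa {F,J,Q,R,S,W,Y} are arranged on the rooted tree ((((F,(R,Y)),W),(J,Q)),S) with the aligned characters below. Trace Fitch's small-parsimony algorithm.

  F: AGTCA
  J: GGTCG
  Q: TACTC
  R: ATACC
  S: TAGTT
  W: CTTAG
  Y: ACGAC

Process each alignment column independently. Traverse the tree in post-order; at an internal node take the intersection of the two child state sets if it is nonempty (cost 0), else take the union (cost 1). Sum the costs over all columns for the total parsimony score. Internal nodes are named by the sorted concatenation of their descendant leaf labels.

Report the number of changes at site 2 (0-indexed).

site 0, node RY: R={A} ∩ Y={A} → {A} (+0)
site 0, node FRY: F={A} ∩ RY={A} → {A} (+0)
site 0, node FRWY: FRY={A} ∪ W={C} → {A,C} (+1)
site 0, node JQ: J={G} ∪ Q={T} → {G,T} (+1)
site 0, node FJQRWY: FRWY={A,C} ∪ JQ={G,T} → {A,C,G,T} (+1)
site 0, node FJQRSWY: FJQRWY={A,C,G,T} ∩ S={T} → {T} (+0)
site 1, node RY: R={T} ∪ Y={C} → {C,T} (+1)
site 1, node FRY: F={G} ∪ RY={C,T} → {C,G,T} (+1)
site 1, node FRWY: FRY={C,G,T} ∩ W={T} → {T} (+0)
site 1, node JQ: J={G} ∪ Q={A} → {A,G} (+1)
site 1, node FJQRWY: FRWY={T} ∪ JQ={A,G} → {A,G,T} (+1)
site 1, node FJQRSWY: FJQRWY={A,G,T} ∩ S={A} → {A} (+0)
site 2, node RY: R={A} ∪ Y={G} → {A,G} (+1)
site 2, node FRY: F={T} ∪ RY={A,G} → {A,G,T} (+1)
site 2, node FRWY: FRY={A,G,T} ∩ W={T} → {T} (+0)
site 2, node JQ: J={T} ∪ Q={C} → {C,T} (+1)
site 2, node FJQRWY: FRWY={T} ∩ JQ={C,T} → {T} (+0)
site 2, node FJQRSWY: FJQRWY={T} ∪ S={G} → {G,T} (+1)
site 3, node RY: R={C} ∪ Y={A} → {A,C} (+1)
site 3, node FRY: F={C} ∩ RY={A,C} → {C} (+0)
site 3, node FRWY: FRY={C} ∪ W={A} → {A,C} (+1)
site 3, node JQ: J={C} ∪ Q={T} → {C,T} (+1)
site 3, node FJQRWY: FRWY={A,C} ∩ JQ={C,T} → {C} (+0)
site 3, node FJQRSWY: FJQRWY={C} ∪ S={T} → {C,T} (+1)
site 4, node RY: R={C} ∩ Y={C} → {C} (+0)
site 4, node FRY: F={A} ∪ RY={C} → {A,C} (+1)
site 4, node FRWY: FRY={A,C} ∪ W={G} → {A,C,G} (+1)
site 4, node JQ: J={G} ∪ Q={C} → {C,G} (+1)
site 4, node FJQRWY: FRWY={A,C,G} ∩ JQ={C,G} → {C,G} (+0)
site 4, node FJQRSWY: FJQRWY={C,G} ∪ S={T} → {C,G,T} (+1)
per-site changes: [3, 4, 4, 4, 4]; total = 19

4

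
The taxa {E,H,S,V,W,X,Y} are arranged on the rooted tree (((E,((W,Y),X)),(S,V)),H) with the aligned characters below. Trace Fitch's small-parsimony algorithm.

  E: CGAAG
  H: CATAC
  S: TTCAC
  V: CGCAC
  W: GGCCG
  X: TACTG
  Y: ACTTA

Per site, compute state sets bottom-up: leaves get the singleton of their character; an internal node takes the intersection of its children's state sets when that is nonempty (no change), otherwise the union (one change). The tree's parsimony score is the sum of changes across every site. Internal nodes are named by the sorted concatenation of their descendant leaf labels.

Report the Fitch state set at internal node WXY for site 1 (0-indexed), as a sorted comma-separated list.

site 0, node WY: W={G} ∪ Y={A} → {A,G} (+1)
site 0, node WXY: WY={A,G} ∪ X={T} → {A,G,T} (+1)
site 0, node EWXY: E={C} ∪ WXY={A,G,T} → {A,C,G,T} (+1)
site 0, node SV: S={T} ∪ V={C} → {C,T} (+1)
site 0, node ESVWXY: EWXY={A,C,G,T} ∩ SV={C,T} → {C,T} (+0)
site 0, node EHSVWXY: ESVWXY={C,T} ∩ H={C} → {C} (+0)
site 1, node WY: W={G} ∪ Y={C} → {C,G} (+1)
site 1, node WXY: WY={C,G} ∪ X={A} → {A,C,G} (+1)
site 1, node EWXY: E={G} ∩ WXY={A,C,G} → {G} (+0)
site 1, node SV: S={T} ∪ V={G} → {G,T} (+1)
site 1, node ESVWXY: EWXY={G} ∩ SV={G,T} → {G} (+0)
site 1, node EHSVWXY: ESVWXY={G} ∪ H={A} → {A,G} (+1)
site 2, node WY: W={C} ∪ Y={T} → {C,T} (+1)
site 2, node WXY: WY={C,T} ∩ X={C} → {C} (+0)
site 2, node EWXY: E={A} ∪ WXY={C} → {A,C} (+1)
site 2, node SV: S={C} ∩ V={C} → {C} (+0)
site 2, node ESVWXY: EWXY={A,C} ∩ SV={C} → {C} (+0)
site 2, node EHSVWXY: ESVWXY={C} ∪ H={T} → {C,T} (+1)
site 3, node WY: W={C} ∪ Y={T} → {C,T} (+1)
site 3, node WXY: WY={C,T} ∩ X={T} → {T} (+0)
site 3, node EWXY: E={A} ∪ WXY={T} → {A,T} (+1)
site 3, node SV: S={A} ∩ V={A} → {A} (+0)
site 3, node ESVWXY: EWXY={A,T} ∩ SV={A} → {A} (+0)
site 3, node EHSVWXY: ESVWXY={A} ∩ H={A} → {A} (+0)
site 4, node WY: W={G} ∪ Y={A} → {A,G} (+1)
site 4, node WXY: WY={A,G} ∩ X={G} → {G} (+0)
site 4, node EWXY: E={G} ∩ WXY={G} → {G} (+0)
site 4, node SV: S={C} ∩ V={C} → {C} (+0)
site 4, node ESVWXY: EWXY={G} ∪ SV={C} → {C,G} (+1)
site 4, node EHSVWXY: ESVWXY={C,G} ∩ H={C} → {C} (+0)
per-site changes: [4, 4, 3, 2, 2]; total = 15

A,C,G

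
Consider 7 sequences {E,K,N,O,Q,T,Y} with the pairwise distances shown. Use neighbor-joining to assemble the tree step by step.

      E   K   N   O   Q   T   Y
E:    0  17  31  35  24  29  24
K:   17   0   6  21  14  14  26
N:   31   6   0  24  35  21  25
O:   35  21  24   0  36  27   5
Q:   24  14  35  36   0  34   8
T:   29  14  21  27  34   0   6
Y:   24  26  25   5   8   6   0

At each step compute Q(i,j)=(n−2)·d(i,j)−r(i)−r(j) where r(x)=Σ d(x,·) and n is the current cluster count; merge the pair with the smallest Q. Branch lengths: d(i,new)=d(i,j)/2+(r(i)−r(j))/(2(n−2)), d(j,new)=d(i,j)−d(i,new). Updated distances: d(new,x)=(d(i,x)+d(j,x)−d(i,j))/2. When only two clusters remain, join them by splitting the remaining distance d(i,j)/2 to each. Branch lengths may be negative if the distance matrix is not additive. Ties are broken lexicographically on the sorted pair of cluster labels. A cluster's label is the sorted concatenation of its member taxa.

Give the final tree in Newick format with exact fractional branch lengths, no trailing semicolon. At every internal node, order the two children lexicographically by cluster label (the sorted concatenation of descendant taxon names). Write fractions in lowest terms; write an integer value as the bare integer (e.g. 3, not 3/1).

step 1: merge (O,Y) at d=5, Q=-217; branch lengths O→79/10, Y→-29/10; new cluster OY
  updated: d(E,OY)=27, d(K,OY)=21, d(N,OY)=22, d(OY,Q)=39/2, d(OY,T)=14
step 2: merge (K,N) at d=6, Q=-163; branch lengths K→-19/8, N→67/8; new cluster KN
  updated: d(E,KN)=21, d(KN,OY)=37/2, d(KN,Q)=43/2, d(KN,T)=29/2
step 3: merge (OY,T) at d=14, Q=-257/2; branch lengths OY→59/12, T→109/12; new cluster OTY
  updated: d(E,OTY)=21, d(KN,OTY)=19/2, d(OTY,Q)=79/4
step 4: merge (E,Q) at d=24, Q=-333/4; branch lengths E→195/16, Q→189/16; new cluster EQ
  updated: d(EQ,KN)=37/4, d(EQ,OTY)=67/8
step 5: merge (EQ,KN) at d=37/4, Q=-217/8; branch lengths EQ→65/16, KN→83/16; new cluster EKNQ
  updated: d(EKNQ,OTY)=69/16
step 6: merge (EKNQ,OTY) at d=69/16; branch lengths EKNQ→69/32, OTY→69/32; new cluster EKNOQTY
final tree: (((E:195/16,Q:189/16):65/16,(K:-19/8,N:67/8):83/16):69/32,((O:79/10,Y:-29/10):59/12,T:109/12):69/32)
total length: 1001/16

(((E:195/16,Q:189/16):65/16,(K:-19/8,N:67/8):83/16):69/32,((O:79/10,Y:-29/10):59/12,T:109/12):69/32)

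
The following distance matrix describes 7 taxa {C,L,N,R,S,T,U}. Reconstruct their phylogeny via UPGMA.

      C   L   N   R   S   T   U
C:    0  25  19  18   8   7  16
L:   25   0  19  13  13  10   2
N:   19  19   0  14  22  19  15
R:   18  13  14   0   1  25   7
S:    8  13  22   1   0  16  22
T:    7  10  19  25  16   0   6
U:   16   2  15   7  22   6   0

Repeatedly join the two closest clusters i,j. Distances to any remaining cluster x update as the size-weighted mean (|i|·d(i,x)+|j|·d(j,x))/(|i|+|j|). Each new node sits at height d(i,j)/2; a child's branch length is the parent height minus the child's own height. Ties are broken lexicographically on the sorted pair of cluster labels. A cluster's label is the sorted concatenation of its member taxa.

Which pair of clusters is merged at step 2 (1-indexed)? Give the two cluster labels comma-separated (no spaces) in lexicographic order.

iteration 1: select R,S (d=1); attach at lengths (1/2, 1/2); label the merged cluster RS
  updated: d(C,RS)=13, d(L,RS)=13, d(N,RS)=18, d(RS,T)=41/2, d(RS,U)=29/2
iteration 2: select L,U (d=2); attach at lengths (1, 1); label the merged cluster LU
  updated: d(C,LU)=41/2, d(LU,N)=17, d(LU,RS)=55/4, d(LU,T)=8
iteration 3: select C,T (d=7); attach at lengths (7/2, 7/2); label the merged cluster CT
  updated: d(CT,LU)=57/4, d(CT,N)=19, d(CT,RS)=67/4
iteration 4: select LU,RS (d=55/4); attach at lengths (47/8, 51/8); label the merged cluster LRSU
  updated: d(CT,LRSU)=31/2, d(LRSU,N)=35/2
iteration 5: select CT,LRSU (d=31/2); attach at lengths (17/4, 7/8); label the merged cluster CLRSTU
  updated: d(CLRSTU,N)=18
iteration 6: select CLRSTU,N (d=18); attach at lengths (5/4, 9); label the merged cluster CLNRSTU
final tree: (((C:7/2,T:7/2):17/4,((L:1,U:1):47/8,(R:1/2,S:1/2):51/8):7/8):5/4,N:9)
total length: 301/8

L,U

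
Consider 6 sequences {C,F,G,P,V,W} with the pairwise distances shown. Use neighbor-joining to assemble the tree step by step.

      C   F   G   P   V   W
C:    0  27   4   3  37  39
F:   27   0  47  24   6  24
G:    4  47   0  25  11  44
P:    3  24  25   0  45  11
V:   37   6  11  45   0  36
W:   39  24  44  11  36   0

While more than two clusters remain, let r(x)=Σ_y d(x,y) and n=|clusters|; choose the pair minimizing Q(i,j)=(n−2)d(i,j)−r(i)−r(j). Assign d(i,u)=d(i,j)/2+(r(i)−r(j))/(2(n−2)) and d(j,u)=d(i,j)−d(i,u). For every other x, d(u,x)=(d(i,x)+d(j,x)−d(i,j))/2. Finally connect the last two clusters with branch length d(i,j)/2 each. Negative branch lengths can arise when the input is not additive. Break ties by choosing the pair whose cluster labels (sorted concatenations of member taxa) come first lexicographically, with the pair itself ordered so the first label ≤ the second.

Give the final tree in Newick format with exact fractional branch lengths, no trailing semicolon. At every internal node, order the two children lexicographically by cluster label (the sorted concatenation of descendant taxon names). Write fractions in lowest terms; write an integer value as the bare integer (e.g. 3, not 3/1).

1. join F+V (d=6, Q=-239) ⇒ FV; edges |F|=17/8, |V|=31/8
  updated: d(C,FV)=29, d(FV,G)=26, d(FV,P)=63/2, d(FV,W)=27
2. join C+G (d=4, Q=-162) ⇒ CG; edges |C|=-2, |G|=6
  updated: d(CG,FV)=51/2, d(CG,P)=12, d(CG,W)=79/2
3. join CG+FV (d=51/2, Q=-110) ⇒ CFGV; edges |CG|=11, |FV|=29/2
  updated: d(CFGV,P)=9, d(CFGV,W)=41/2
4. join CFGV+P (d=9, Q=-81/2) ⇒ CFGPV; edges |CFGV|=37/4, |P|=-1/4
  updated: d(CFGPV,W)=45/4
5. join CFGPV+W (d=45/4) ⇒ CFGPVW; edges |CFGPV|=45/8, |W|=45/8
final tree: ((((C:-2,G:6):11,(F:17/8,V:31/8):29/2):37/4,P:-1/4):45/8,W:45/8)
total length: 223/4

((((C:-2,G:6):11,(F:17/8,V:31/8):29/2):37/4,P:-1/4):45/8,W:45/8)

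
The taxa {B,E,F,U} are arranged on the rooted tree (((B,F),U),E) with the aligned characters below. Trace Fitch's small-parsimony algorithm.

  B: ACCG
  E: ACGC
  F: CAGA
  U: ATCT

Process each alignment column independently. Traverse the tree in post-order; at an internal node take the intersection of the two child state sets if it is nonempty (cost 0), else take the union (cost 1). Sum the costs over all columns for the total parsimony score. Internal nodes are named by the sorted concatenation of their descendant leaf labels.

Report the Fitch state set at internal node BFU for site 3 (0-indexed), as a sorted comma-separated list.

A,G,T

BF@0: {A} ∪ {C} = {A,C} (union, +1)
BFU@0: {A,C} ∩ {A} = {A} (intersection, +0)
BEFU@0: {A} ∩ {A} = {A} (intersection, +0)
BF@1: {C} ∪ {A} = {A,C} (union, +1)
BFU@1: {A,C} ∪ {T} = {A,C,T} (union, +1)
BEFU@1: {A,C,T} ∩ {C} = {C} (intersection, +0)
BF@2: {C} ∪ {G} = {C,G} (union, +1)
BFU@2: {C,G} ∩ {C} = {C} (intersection, +0)
BEFU@2: {C} ∪ {G} = {C,G} (union, +1)
BF@3: {G} ∪ {A} = {A,G} (union, +1)
BFU@3: {A,G} ∪ {T} = {A,G,T} (union, +1)
BEFU@3: {A,G,T} ∪ {C} = {A,C,G,T} (union, +1)
per-site changes: [1, 2, 2, 3]; total = 8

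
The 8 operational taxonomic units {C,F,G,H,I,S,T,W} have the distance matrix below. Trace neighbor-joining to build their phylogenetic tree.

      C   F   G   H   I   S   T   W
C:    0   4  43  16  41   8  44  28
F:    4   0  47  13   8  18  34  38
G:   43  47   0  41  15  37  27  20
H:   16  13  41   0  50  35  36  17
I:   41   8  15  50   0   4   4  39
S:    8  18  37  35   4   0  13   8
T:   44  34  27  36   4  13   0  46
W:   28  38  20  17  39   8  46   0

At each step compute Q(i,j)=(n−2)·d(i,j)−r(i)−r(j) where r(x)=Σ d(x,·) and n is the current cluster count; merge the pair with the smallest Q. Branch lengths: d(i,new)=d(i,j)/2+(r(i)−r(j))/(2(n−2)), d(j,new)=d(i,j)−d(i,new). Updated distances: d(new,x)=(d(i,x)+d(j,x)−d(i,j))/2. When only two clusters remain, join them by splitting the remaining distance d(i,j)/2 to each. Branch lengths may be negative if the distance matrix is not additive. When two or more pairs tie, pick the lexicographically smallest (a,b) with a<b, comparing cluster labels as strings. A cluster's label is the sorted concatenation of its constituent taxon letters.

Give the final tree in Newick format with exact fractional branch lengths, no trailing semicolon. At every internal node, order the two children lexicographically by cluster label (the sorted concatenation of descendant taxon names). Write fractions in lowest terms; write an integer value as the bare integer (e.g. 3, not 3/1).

1. join I+T (d=4, Q=-341) ⇒ IT; edges |I|=-19/12, |T|=67/12
  updated: d(C,IT)=81/2, d(F,IT)=19, d(G,IT)=19, d(H,IT)=41, d(IT,S)=13/2, d(IT,W)=81/2
2. join G+IT (d=19, Q=-557/2) ⇒ GIT; edges |G|=271/20, |IT|=109/20
  updated: d(C,GIT)=129/4, d(F,GIT)=47/2, d(GIT,H)=63/2, d(GIT,S)=49/4, d(GIT,W)=83/4
3. join C+F (d=4, Q=-675/4) ⇒ CF; edges |C|=31/32, |F|=97/32
  updated: d(CF,GIT)=207/8, d(CF,H)=25/2, d(CF,S)=11, d(CF,W)=31
4. join CF+H (d=25/2, Q=-1111/8) ⇒ CFH; edges |CF|=175/48, |H|=425/48
  updated: d(CFH,GIT)=359/16, d(CFH,S)=67/4, d(CFH,W)=71/4
5. join CFH+W (d=71/4, Q=-1087/16) ⇒ CFHW; edges |CFH|=735/64, |W|=401/64
  updated: d(CFHW,GIT)=407/32, d(CFHW,S)=7/2
6. join CFHW+GIT (d=407/32, Q=-911/32) ⇒ CFGHITW; edges |CFHW|=127/64, |GIT|=687/64
  updated: d(CFGHITW,S)=97/64
7. join CFGHITW+S (d=97/64) ⇒ CFGHISTW; edges |CFGHITW|=97/128, |S|=97/128
final tree: (((((C:31/32,F:97/32):175/48,H:425/48):735/64,W:401/64):127/64,(G:271/20,(I:-19/12,T:67/12):109/20):687/64):97/128,S:97/128)
total length: 4575/64

(((((C:31/32,F:97/32):175/48,H:425/48):735/64,W:401/64):127/64,(G:271/20,(I:-19/12,T:67/12):109/20):687/64):97/128,S:97/128)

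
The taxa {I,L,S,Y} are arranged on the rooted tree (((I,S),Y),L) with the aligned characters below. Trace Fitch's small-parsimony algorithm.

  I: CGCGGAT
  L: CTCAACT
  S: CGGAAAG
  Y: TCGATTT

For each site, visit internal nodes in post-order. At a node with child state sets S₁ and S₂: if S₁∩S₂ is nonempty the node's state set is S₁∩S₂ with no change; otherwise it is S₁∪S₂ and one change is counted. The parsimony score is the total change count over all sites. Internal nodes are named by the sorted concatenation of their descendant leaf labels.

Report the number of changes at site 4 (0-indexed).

2

IS@0: {C} ∩ {C} = {C} (intersection, +0)
ISY@0: {C} ∪ {T} = {C,T} (union, +1)
ILSY@0: {C,T} ∩ {C} = {C} (intersection, +0)
IS@1: {G} ∩ {G} = {G} (intersection, +0)
ISY@1: {G} ∪ {C} = {C,G} (union, +1)
ILSY@1: {C,G} ∪ {T} = {C,G,T} (union, +1)
IS@2: {C} ∪ {G} = {C,G} (union, +1)
ISY@2: {C,G} ∩ {G} = {G} (intersection, +0)
ILSY@2: {G} ∪ {C} = {C,G} (union, +1)
IS@3: {G} ∪ {A} = {A,G} (union, +1)
ISY@3: {A,G} ∩ {A} = {A} (intersection, +0)
ILSY@3: {A} ∩ {A} = {A} (intersection, +0)
IS@4: {G} ∪ {A} = {A,G} (union, +1)
ISY@4: {A,G} ∪ {T} = {A,G,T} (union, +1)
ILSY@4: {A,G,T} ∩ {A} = {A} (intersection, +0)
IS@5: {A} ∩ {A} = {A} (intersection, +0)
ISY@5: {A} ∪ {T} = {A,T} (union, +1)
ILSY@5: {A,T} ∪ {C} = {A,C,T} (union, +1)
IS@6: {T} ∪ {G} = {G,T} (union, +1)
ISY@6: {G,T} ∩ {T} = {T} (intersection, +0)
ILSY@6: {T} ∩ {T} = {T} (intersection, +0)
per-site changes: [1, 2, 2, 1, 2, 2, 1]; total = 11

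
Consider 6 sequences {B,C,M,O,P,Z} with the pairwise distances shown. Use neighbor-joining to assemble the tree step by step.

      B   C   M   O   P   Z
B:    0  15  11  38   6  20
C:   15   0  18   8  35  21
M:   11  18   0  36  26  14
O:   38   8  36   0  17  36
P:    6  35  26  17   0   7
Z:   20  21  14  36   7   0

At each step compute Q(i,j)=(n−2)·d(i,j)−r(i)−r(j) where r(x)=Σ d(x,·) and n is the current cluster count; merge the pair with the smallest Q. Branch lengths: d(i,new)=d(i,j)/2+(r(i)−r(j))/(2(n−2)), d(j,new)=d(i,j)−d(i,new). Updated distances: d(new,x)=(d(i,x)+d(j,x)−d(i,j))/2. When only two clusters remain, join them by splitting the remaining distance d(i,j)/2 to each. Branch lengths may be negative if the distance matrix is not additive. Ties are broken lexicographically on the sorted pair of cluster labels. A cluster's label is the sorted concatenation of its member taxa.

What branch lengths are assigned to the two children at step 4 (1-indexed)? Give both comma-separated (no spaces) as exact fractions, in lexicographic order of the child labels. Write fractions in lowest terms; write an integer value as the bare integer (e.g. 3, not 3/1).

step 1: merge (C,O) at d=8, Q=-200; branch lengths C→-3/4, O→35/4; new cluster CO
  updated: d(B,CO)=45/2, d(CO,M)=23, d(CO,P)=22, d(CO,Z)=49/2
step 2: merge (P,Z) at d=7, Q=-211/2; branch lengths P→11/4, Z→17/4; new cluster PZ
  updated: d(B,PZ)=19/2, d(CO,PZ)=79/4, d(M,PZ)=33/2
step 3: merge (B,M) at d=11, Q=-143/2; branch lengths B→29/8, M→59/8; new cluster BM
  updated: d(BM,CO)=69/4, d(BM,PZ)=15/2
step 4: merge (BM,CO) at d=69/4, Q=-89/2; branch lengths BM→5/2, CO→59/4; new cluster BCMO
  updated: d(BCMO,PZ)=5
step 5: merge (BCMO,PZ) at d=5; branch lengths BCMO→5/2, PZ→5/2; new cluster BCMOPZ
final tree: (((B:29/8,M:59/8):5/2,(C:-3/4,O:35/4):59/4):5/2,(P:11/4,Z:17/4):5/2)
total length: 193/4

5/2,59/4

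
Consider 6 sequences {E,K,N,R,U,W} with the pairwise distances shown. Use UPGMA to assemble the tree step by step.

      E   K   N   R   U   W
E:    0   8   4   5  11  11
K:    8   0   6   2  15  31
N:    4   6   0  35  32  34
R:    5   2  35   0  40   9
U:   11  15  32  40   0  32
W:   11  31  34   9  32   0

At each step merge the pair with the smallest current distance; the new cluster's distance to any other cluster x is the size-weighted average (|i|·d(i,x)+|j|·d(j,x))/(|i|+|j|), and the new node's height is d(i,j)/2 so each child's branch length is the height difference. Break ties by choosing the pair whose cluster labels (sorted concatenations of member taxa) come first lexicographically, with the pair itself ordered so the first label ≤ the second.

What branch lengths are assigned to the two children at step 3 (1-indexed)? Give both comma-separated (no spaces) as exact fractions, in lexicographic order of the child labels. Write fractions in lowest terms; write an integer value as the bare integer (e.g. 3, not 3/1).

iteration 1: select K,R (d=2); attach at lengths (1, 1); label the merged cluster KR
  updated: d(E,KR)=13/2, d(KR,N)=41/2, d(KR,U)=55/2, d(KR,W)=20
iteration 2: select E,N (d=4); attach at lengths (2, 2); label the merged cluster EN
  updated: d(EN,KR)=27/2, d(EN,U)=43/2, d(EN,W)=45/2
iteration 3: select EN,KR (d=27/2); attach at lengths (19/4, 23/4); label the merged cluster EKNR
  updated: d(EKNR,U)=49/2, d(EKNR,W)=85/4
iteration 4: select EKNR,W (d=85/4); attach at lengths (31/8, 85/8); label the merged cluster EKNRW
  updated: d(EKNRW,U)=26
iteration 5: select EKNRW,U (d=26); attach at lengths (19/8, 13); label the merged cluster EKNRUW
final tree: ((((E:2,N:2):19/4,(K:1,R:1):23/4):31/8,W:85/8):19/8,U:13)
total length: 371/8

19/4,23/4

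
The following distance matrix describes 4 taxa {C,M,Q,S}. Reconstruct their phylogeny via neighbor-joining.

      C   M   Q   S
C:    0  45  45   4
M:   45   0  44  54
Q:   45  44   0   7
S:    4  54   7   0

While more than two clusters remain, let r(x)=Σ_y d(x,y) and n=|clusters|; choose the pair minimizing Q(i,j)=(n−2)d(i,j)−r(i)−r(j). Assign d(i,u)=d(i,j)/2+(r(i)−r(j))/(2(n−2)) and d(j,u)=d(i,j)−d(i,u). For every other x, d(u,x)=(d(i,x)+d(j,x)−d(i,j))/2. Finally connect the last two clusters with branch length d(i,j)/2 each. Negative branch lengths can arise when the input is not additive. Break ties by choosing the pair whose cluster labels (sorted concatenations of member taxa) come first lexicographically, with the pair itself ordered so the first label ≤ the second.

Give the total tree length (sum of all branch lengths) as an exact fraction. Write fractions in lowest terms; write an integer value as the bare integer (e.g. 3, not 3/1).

iteration 1: select C,S (d=4, Q=-151); attach at lengths (37/4, -21/4); label the merged cluster CS
  updated: d(CS,M)=95/2, d(CS,Q)=24
iteration 2: select CS,M (d=95/2, Q=-231/2); attach at lengths (55/4, 135/4); label the merged cluster CMS
  updated: d(CMS,Q)=41/4
iteration 3: select CMS,Q (d=41/4); attach at lengths (41/8, 41/8); label the merged cluster CMQS
final tree: (((C:37/4,S:-21/4):55/4,M:135/4):41/8,Q:41/8)
total length: 247/4

247/4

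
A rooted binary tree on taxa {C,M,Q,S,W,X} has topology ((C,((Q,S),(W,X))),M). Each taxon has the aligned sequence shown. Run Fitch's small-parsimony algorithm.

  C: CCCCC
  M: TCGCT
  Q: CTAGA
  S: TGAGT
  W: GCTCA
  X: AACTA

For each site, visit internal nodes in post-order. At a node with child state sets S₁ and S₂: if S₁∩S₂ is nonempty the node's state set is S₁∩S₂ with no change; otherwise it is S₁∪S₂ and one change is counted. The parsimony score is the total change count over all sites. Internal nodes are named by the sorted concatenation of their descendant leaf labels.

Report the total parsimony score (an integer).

15

site 0, node QS: Q={C} ∪ S={T} → {C,T} (+1)
site 0, node WX: W={G} ∪ X={A} → {A,G} (+1)
site 0, node QSWX: QS={C,T} ∪ WX={A,G} → {A,C,G,T} (+1)
site 0, node CQSWX: C={C} ∩ QSWX={A,C,G,T} → {C} (+0)
site 0, node CMQSWX: CQSWX={C} ∪ M={T} → {C,T} (+1)
site 1, node QS: Q={T} ∪ S={G} → {G,T} (+1)
site 1, node WX: W={C} ∪ X={A} → {A,C} (+1)
site 1, node QSWX: QS={G,T} ∪ WX={A,C} → {A,C,G,T} (+1)
site 1, node CQSWX: C={C} ∩ QSWX={A,C,G,T} → {C} (+0)
site 1, node CMQSWX: CQSWX={C} ∩ M={C} → {C} (+0)
site 2, node QS: Q={A} ∩ S={A} → {A} (+0)
site 2, node WX: W={T} ∪ X={C} → {C,T} (+1)
site 2, node QSWX: QS={A} ∪ WX={C,T} → {A,C,T} (+1)
site 2, node CQSWX: C={C} ∩ QSWX={A,C,T} → {C} (+0)
site 2, node CMQSWX: CQSWX={C} ∪ M={G} → {C,G} (+1)
site 3, node QS: Q={G} ∩ S={G} → {G} (+0)
site 3, node WX: W={C} ∪ X={T} → {C,T} (+1)
site 3, node QSWX: QS={G} ∪ WX={C,T} → {C,G,T} (+1)
site 3, node CQSWX: C={C} ∩ QSWX={C,G,T} → {C} (+0)
site 3, node CMQSWX: CQSWX={C} ∩ M={C} → {C} (+0)
site 4, node QS: Q={A} ∪ S={T} → {A,T} (+1)
site 4, node WX: W={A} ∩ X={A} → {A} (+0)
site 4, node QSWX: QS={A,T} ∩ WX={A} → {A} (+0)
site 4, node CQSWX: C={C} ∪ QSWX={A} → {A,C} (+1)
site 4, node CMQSWX: CQSWX={A,C} ∪ M={T} → {A,C,T} (+1)
per-site changes: [4, 3, 3, 2, 3]; total = 15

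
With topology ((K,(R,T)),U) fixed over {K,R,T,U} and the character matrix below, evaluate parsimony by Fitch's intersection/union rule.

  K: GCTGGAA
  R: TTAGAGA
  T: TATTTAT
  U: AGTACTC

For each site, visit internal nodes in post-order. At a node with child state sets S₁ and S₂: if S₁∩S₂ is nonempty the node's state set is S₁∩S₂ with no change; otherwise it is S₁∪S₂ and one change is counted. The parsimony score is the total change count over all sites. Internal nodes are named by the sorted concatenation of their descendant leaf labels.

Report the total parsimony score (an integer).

15

[col 0] RT: children R:{T}, T:{T} ∩→ {T}; cost 0
[col 0] KRT: children K:{G}, RT:{T} ∪→ {G,T}; cost 1
[col 0] KRTU: children KRT:{G,T}, U:{A} ∪→ {A,G,T}; cost 1
[col 1] RT: children R:{T}, T:{A} ∪→ {A,T}; cost 1
[col 1] KRT: children K:{C}, RT:{A,T} ∪→ {A,C,T}; cost 1
[col 1] KRTU: children KRT:{A,C,T}, U:{G} ∪→ {A,C,G,T}; cost 1
[col 2] RT: children R:{A}, T:{T} ∪→ {A,T}; cost 1
[col 2] KRT: children K:{T}, RT:{A,T} ∩→ {T}; cost 0
[col 2] KRTU: children KRT:{T}, U:{T} ∩→ {T}; cost 0
[col 3] RT: children R:{G}, T:{T} ∪→ {G,T}; cost 1
[col 3] KRT: children K:{G}, RT:{G,T} ∩→ {G}; cost 0
[col 3] KRTU: children KRT:{G}, U:{A} ∪→ {A,G}; cost 1
[col 4] RT: children R:{A}, T:{T} ∪→ {A,T}; cost 1
[col 4] KRT: children K:{G}, RT:{A,T} ∪→ {A,G,T}; cost 1
[col 4] KRTU: children KRT:{A,G,T}, U:{C} ∪→ {A,C,G,T}; cost 1
[col 5] RT: children R:{G}, T:{A} ∪→ {A,G}; cost 1
[col 5] KRT: children K:{A}, RT:{A,G} ∩→ {A}; cost 0
[col 5] KRTU: children KRT:{A}, U:{T} ∪→ {A,T}; cost 1
[col 6] RT: children R:{A}, T:{T} ∪→ {A,T}; cost 1
[col 6] KRT: children K:{A}, RT:{A,T} ∩→ {A}; cost 0
[col 6] KRTU: children KRT:{A}, U:{C} ∪→ {A,C}; cost 1
per-site changes: [2, 3, 1, 2, 3, 2, 2]; total = 15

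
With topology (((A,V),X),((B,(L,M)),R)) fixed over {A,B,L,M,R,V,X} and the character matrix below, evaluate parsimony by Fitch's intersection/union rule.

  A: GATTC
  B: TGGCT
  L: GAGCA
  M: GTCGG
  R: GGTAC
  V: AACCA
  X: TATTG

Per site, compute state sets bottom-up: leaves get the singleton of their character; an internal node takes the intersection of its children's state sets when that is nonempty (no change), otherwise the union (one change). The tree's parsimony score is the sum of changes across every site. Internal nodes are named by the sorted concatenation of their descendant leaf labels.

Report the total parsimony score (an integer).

AV@0: {G} ∪ {A} = {A,G} (union, +1)
AVX@0: {A,G} ∪ {T} = {A,G,T} (union, +1)
LM@0: {G} ∩ {G} = {G} (intersection, +0)
BLM@0: {T} ∪ {G} = {G,T} (union, +1)
BLMR@0: {G,T} ∩ {G} = {G} (intersection, +0)
ABLMRVX@0: {A,G,T} ∩ {G} = {G} (intersection, +0)
AV@1: {A} ∩ {A} = {A} (intersection, +0)
AVX@1: {A} ∩ {A} = {A} (intersection, +0)
LM@1: {A} ∪ {T} = {A,T} (union, +1)
BLM@1: {G} ∪ {A,T} = {A,G,T} (union, +1)
BLMR@1: {A,G,T} ∩ {G} = {G} (intersection, +0)
ABLMRVX@1: {A} ∪ {G} = {A,G} (union, +1)
AV@2: {T} ∪ {C} = {C,T} (union, +1)
AVX@2: {C,T} ∩ {T} = {T} (intersection, +0)
LM@2: {G} ∪ {C} = {C,G} (union, +1)
BLM@2: {G} ∩ {C,G} = {G} (intersection, +0)
BLMR@2: {G} ∪ {T} = {G,T} (union, +1)
ABLMRVX@2: {T} ∩ {G,T} = {T} (intersection, +0)
AV@3: {T} ∪ {C} = {C,T} (union, +1)
AVX@3: {C,T} ∩ {T} = {T} (intersection, +0)
LM@3: {C} ∪ {G} = {C,G} (union, +1)
BLM@3: {C} ∩ {C,G} = {C} (intersection, +0)
BLMR@3: {C} ∪ {A} = {A,C} (union, +1)
ABLMRVX@3: {T} ∪ {A,C} = {A,C,T} (union, +1)
AV@4: {C} ∪ {A} = {A,C} (union, +1)
AVX@4: {A,C} ∪ {G} = {A,C,G} (union, +1)
LM@4: {A} ∪ {G} = {A,G} (union, +1)
BLM@4: {T} ∪ {A,G} = {A,G,T} (union, +1)
BLMR@4: {A,G,T} ∪ {C} = {A,C,G,T} (union, +1)
ABLMRVX@4: {A,C,G} ∩ {A,C,G,T} = {A,C,G} (intersection, +0)
per-site changes: [3, 3, 3, 4, 5]; total = 18

18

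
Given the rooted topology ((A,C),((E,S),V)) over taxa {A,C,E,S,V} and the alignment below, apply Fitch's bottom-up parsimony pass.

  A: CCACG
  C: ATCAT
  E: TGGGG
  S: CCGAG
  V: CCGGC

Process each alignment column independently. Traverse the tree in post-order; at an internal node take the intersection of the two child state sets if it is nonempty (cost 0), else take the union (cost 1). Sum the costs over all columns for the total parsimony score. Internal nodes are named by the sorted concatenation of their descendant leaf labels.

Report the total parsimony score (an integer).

11

[col 0] AC: children A:{C}, C:{A} ∪→ {A,C}; cost 1
[col 0] ES: children E:{T}, S:{C} ∪→ {C,T}; cost 1
[col 0] ESV: children ES:{C,T}, V:{C} ∩→ {C}; cost 0
[col 0] ACESV: children AC:{A,C}, ESV:{C} ∩→ {C}; cost 0
[col 1] AC: children A:{C}, C:{T} ∪→ {C,T}; cost 1
[col 1] ES: children E:{G}, S:{C} ∪→ {C,G}; cost 1
[col 1] ESV: children ES:{C,G}, V:{C} ∩→ {C}; cost 0
[col 1] ACESV: children AC:{C,T}, ESV:{C} ∩→ {C}; cost 0
[col 2] AC: children A:{A}, C:{C} ∪→ {A,C}; cost 1
[col 2] ES: children E:{G}, S:{G} ∩→ {G}; cost 0
[col 2] ESV: children ES:{G}, V:{G} ∩→ {G}; cost 0
[col 2] ACESV: children AC:{A,C}, ESV:{G} ∪→ {A,C,G}; cost 1
[col 3] AC: children A:{C}, C:{A} ∪→ {A,C}; cost 1
[col 3] ES: children E:{G}, S:{A} ∪→ {A,G}; cost 1
[col 3] ESV: children ES:{A,G}, V:{G} ∩→ {G}; cost 0
[col 3] ACESV: children AC:{A,C}, ESV:{G} ∪→ {A,C,G}; cost 1
[col 4] AC: children A:{G}, C:{T} ∪→ {G,T}; cost 1
[col 4] ES: children E:{G}, S:{G} ∩→ {G}; cost 0
[col 4] ESV: children ES:{G}, V:{C} ∪→ {C,G}; cost 1
[col 4] ACESV: children AC:{G,T}, ESV:{C,G} ∩→ {G}; cost 0
per-site changes: [2, 2, 2, 3, 2]; total = 11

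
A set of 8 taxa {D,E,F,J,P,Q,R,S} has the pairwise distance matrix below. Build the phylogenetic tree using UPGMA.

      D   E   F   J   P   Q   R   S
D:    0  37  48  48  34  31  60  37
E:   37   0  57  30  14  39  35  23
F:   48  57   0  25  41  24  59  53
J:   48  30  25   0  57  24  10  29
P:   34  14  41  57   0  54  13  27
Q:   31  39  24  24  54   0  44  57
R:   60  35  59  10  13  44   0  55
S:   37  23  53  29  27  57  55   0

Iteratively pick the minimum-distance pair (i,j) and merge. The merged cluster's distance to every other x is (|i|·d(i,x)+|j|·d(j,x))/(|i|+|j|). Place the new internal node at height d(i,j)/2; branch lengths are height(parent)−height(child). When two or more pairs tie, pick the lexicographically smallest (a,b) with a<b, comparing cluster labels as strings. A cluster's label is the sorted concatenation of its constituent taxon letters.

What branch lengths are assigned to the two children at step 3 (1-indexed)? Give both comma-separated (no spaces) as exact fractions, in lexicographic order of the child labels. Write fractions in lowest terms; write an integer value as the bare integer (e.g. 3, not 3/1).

12,12

iteration 1: select J,R (d=10); attach at lengths (5, 5); label the merged cluster JR
  updated: d(D,JR)=54, d(E,JR)=65/2, d(F,JR)=42, d(JR,P)=35, d(JR,Q)=34, d(JR,S)=42
iteration 2: select E,P (d=14); attach at lengths (7, 7); label the merged cluster EP
  updated: d(D,EP)=71/2, d(EP,F)=49, d(EP,JR)=135/4, d(EP,Q)=93/2, d(EP,S)=25
iteration 3: select F,Q (d=24); attach at lengths (12, 12); label the merged cluster FQ
  updated: d(D,FQ)=79/2, d(EP,FQ)=191/4, d(FQ,JR)=38, d(FQ,S)=55
iteration 4: select EP,S (d=25); attach at lengths (11/2, 25/2); label the merged cluster EPS
  updated: d(D,EPS)=36, d(EPS,FQ)=301/6, d(EPS,JR)=73/2
iteration 5: select D,EPS (d=36); attach at lengths (18, 11/2); label the merged cluster DEPS
  updated: d(DEPS,FQ)=95/2, d(DEPS,JR)=327/8
iteration 6: select FQ,JR (d=38); attach at lengths (7, 14); label the merged cluster FJQR
  updated: d(DEPS,FJQR)=707/16
iteration 7: select DEPS,FJQR (d=707/16); attach at lengths (131/32, 99/32); label the merged cluster DEFJPQRS
final tree: ((D:18,((E:7,P:7):11/2,S:25/2):11/2):131/32,((F:12,Q:12):7,(J:5,R:5):14):99/32)
total length: 1883/16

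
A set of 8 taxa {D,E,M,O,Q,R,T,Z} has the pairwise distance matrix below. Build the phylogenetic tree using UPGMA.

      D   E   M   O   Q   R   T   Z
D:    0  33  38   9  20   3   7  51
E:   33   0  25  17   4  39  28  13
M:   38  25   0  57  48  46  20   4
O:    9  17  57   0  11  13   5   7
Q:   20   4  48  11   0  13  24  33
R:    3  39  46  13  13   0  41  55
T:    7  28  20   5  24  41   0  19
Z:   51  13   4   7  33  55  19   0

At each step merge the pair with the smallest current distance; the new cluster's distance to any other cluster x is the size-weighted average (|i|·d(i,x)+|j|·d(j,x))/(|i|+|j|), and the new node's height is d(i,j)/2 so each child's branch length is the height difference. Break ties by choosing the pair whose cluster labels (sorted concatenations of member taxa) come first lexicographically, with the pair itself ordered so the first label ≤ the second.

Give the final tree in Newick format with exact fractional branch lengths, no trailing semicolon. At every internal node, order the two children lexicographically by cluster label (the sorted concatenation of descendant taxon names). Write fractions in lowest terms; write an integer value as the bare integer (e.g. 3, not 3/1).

iteration 1: select D,R (d=3); attach at lengths (3/2, 3/2); label the merged cluster DR
  updated: d(DR,E)=36, d(DR,M)=42, d(DR,O)=11, d(DR,Q)=33/2, d(DR,T)=24, d(DR,Z)=53
iteration 2: select E,Q (d=4); attach at lengths (2, 2); label the merged cluster EQ
  updated: d(DR,EQ)=105/4, d(EQ,M)=73/2, d(EQ,O)=14, d(EQ,T)=26, d(EQ,Z)=23
iteration 3: select M,Z (d=4); attach at lengths (2, 2); label the merged cluster MZ
  updated: d(DR,MZ)=95/2, d(EQ,MZ)=119/4, d(MZ,O)=32, d(MZ,T)=39/2
iteration 4: select O,T (d=5); attach at lengths (5/2, 5/2); label the merged cluster OT
  updated: d(DR,OT)=35/2, d(EQ,OT)=20, d(MZ,OT)=103/4
iteration 5: select DR,OT (d=35/2); attach at lengths (29/4, 25/4); label the merged cluster DORT
  updated: d(DORT,EQ)=185/8, d(DORT,MZ)=293/8
iteration 6: select DORT,EQ (d=185/8); attach at lengths (45/16, 153/16); label the merged cluster DEOQRT
  updated: d(DEOQRT,MZ)=103/3
iteration 7: select DEOQRT,MZ (d=103/3); attach at lengths (269/48, 91/6); label the merged cluster DEMOQRTZ
final tree: ((((D:3/2,R:3/2):29/4,(O:5/2,T:5/2):25/4):45/16,(E:2,Q:2):153/16):269/48,(M:2,Z:2):91/6)
total length: 3007/48

((((D:3/2,R:3/2):29/4,(O:5/2,T:5/2):25/4):45/16,(E:2,Q:2):153/16):269/48,(M:2,Z:2):91/6)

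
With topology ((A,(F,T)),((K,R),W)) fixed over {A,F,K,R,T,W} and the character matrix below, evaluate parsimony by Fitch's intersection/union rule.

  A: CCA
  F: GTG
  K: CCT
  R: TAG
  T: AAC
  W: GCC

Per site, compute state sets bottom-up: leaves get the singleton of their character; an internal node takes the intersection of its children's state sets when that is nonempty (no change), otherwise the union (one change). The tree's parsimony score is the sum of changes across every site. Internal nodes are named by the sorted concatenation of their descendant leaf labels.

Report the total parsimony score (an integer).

11

[col 0] FT: children F:{G}, T:{A} ∪→ {A,G}; cost 1
[col 0] AFT: children A:{C}, FT:{A,G} ∪→ {A,C,G}; cost 1
[col 0] KR: children K:{C}, R:{T} ∪→ {C,T}; cost 1
[col 0] KRW: children KR:{C,T}, W:{G} ∪→ {C,G,T}; cost 1
[col 0] AFKRTW: children AFT:{A,C,G}, KRW:{C,G,T} ∩→ {C,G}; cost 0
[col 1] FT: children F:{T}, T:{A} ∪→ {A,T}; cost 1
[col 1] AFT: children A:{C}, FT:{A,T} ∪→ {A,C,T}; cost 1
[col 1] KR: children K:{C}, R:{A} ∪→ {A,C}; cost 1
[col 1] KRW: children KR:{A,C}, W:{C} ∩→ {C}; cost 0
[col 1] AFKRTW: children AFT:{A,C,T}, KRW:{C} ∩→ {C}; cost 0
[col 2] FT: children F:{G}, T:{C} ∪→ {C,G}; cost 1
[col 2] AFT: children A:{A}, FT:{C,G} ∪→ {A,C,G}; cost 1
[col 2] KR: children K:{T}, R:{G} ∪→ {G,T}; cost 1
[col 2] KRW: children KR:{G,T}, W:{C} ∪→ {C,G,T}; cost 1
[col 2] AFKRTW: children AFT:{A,C,G}, KRW:{C,G,T} ∩→ {C,G}; cost 0
per-site changes: [4, 3, 4]; total = 11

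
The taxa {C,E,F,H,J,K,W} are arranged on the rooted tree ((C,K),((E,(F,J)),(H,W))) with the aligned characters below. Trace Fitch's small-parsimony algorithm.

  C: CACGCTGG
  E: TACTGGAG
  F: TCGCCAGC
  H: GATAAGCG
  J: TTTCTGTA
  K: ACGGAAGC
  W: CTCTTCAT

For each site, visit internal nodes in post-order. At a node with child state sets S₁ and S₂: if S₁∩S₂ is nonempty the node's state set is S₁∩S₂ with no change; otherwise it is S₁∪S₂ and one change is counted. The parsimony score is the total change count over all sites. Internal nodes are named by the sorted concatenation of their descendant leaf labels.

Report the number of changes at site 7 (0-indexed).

4

CK@0: {C} ∪ {A} = {A,C} (union, +1)
FJ@0: {T} ∩ {T} = {T} (intersection, +0)
EFJ@0: {T} ∩ {T} = {T} (intersection, +0)
HW@0: {G} ∪ {C} = {C,G} (union, +1)
EFHJW@0: {T} ∪ {C,G} = {C,G,T} (union, +1)
CEFHJKW@0: {A,C} ∩ {C,G,T} = {C} (intersection, +0)
CK@1: {A} ∪ {C} = {A,C} (union, +1)
FJ@1: {C} ∪ {T} = {C,T} (union, +1)
EFJ@1: {A} ∪ {C,T} = {A,C,T} (union, +1)
HW@1: {A} ∪ {T} = {A,T} (union, +1)
EFHJW@1: {A,C,T} ∩ {A,T} = {A,T} (intersection, +0)
CEFHJKW@1: {A,C} ∩ {A,T} = {A} (intersection, +0)
CK@2: {C} ∪ {G} = {C,G} (union, +1)
FJ@2: {G} ∪ {T} = {G,T} (union, +1)
EFJ@2: {C} ∪ {G,T} = {C,G,T} (union, +1)
HW@2: {T} ∪ {C} = {C,T} (union, +1)
EFHJW@2: {C,G,T} ∩ {C,T} = {C,T} (intersection, +0)
CEFHJKW@2: {C,G} ∩ {C,T} = {C} (intersection, +0)
CK@3: {G} ∩ {G} = {G} (intersection, +0)
FJ@3: {C} ∩ {C} = {C} (intersection, +0)
EFJ@3: {T} ∪ {C} = {C,T} (union, +1)
HW@3: {A} ∪ {T} = {A,T} (union, +1)
EFHJW@3: {C,T} ∩ {A,T} = {T} (intersection, +0)
CEFHJKW@3: {G} ∪ {T} = {G,T} (union, +1)
CK@4: {C} ∪ {A} = {A,C} (union, +1)
FJ@4: {C} ∪ {T} = {C,T} (union, +1)
EFJ@4: {G} ∪ {C,T} = {C,G,T} (union, +1)
HW@4: {A} ∪ {T} = {A,T} (union, +1)
EFHJW@4: {C,G,T} ∩ {A,T} = {T} (intersection, +0)
CEFHJKW@4: {A,C} ∪ {T} = {A,C,T} (union, +1)
CK@5: {T} ∪ {A} = {A,T} (union, +1)
FJ@5: {A} ∪ {G} = {A,G} (union, +1)
EFJ@5: {G} ∩ {A,G} = {G} (intersection, +0)
HW@5: {G} ∪ {C} = {C,G} (union, +1)
EFHJW@5: {G} ∩ {C,G} = {G} (intersection, +0)
CEFHJKW@5: {A,T} ∪ {G} = {A,G,T} (union, +1)
CK@6: {G} ∩ {G} = {G} (intersection, +0)
FJ@6: {G} ∪ {T} = {G,T} (union, +1)
EFJ@6: {A} ∪ {G,T} = {A,G,T} (union, +1)
HW@6: {C} ∪ {A} = {A,C} (union, +1)
EFHJW@6: {A,G,T} ∩ {A,C} = {A} (intersection, +0)
CEFHJKW@6: {G} ∪ {A} = {A,G} (union, +1)
CK@7: {G} ∪ {C} = {C,G} (union, +1)
FJ@7: {C} ∪ {A} = {A,C} (union, +1)
EFJ@7: {G} ∪ {A,C} = {A,C,G} (union, +1)
HW@7: {G} ∪ {T} = {G,T} (union, +1)
EFHJW@7: {A,C,G} ∩ {G,T} = {G} (intersection, +0)
CEFHJKW@7: {C,G} ∩ {G} = {G} (intersection, +0)
per-site changes: [3, 4, 4, 3, 5, 4, 4, 4]; total = 31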